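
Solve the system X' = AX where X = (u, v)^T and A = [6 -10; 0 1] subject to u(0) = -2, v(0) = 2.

Coefficient matrix A = [[6, -10], [0, 1]].
Characteristic polynomial det(A - λI) = λ^2 - 7λ + 6 = 0.
Eigenvalues λ = 6, 1.
For λ=6: (A-λI) row 1 is [0, -10], so an eigenvector is (1, 0).
For λ=1: (A-λI) row 1 is [5, -10], so an eigenvector is (2, 1).
General solution: c_1e^(6t)(1,0) + c_2e^(t)(2,1).
Applying u(0)=-2, v(0)=2 gives c_1=-6, c_2=2.

u(t) = -6e^(6t) + 4e^(t), v(t) = 2e^(t)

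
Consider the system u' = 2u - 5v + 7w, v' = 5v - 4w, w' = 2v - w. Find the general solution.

Coefficient matrix A = [[2, -5, 7], [0, 5, -4], [0, 2, -1]].
det(A - λI) = 0 gives eigenvalues λ = 1, 2, 3.
For λ=1: eigenvector (-2,1,1).
For λ=2: eigenvector (1,0,0).
For λ=3: eigenvector (3,-2,-1).
General solution: c_1e^(t)(-2,1,1) + c_2e^(2t)(1,0,0) + c_3e^(3t)(3,-2,-1).

u(t) = -2c_1e^(t) + c_2e^(2t) + 3c_3e^(3t), v(t) = c_1e^(t) - 2c_3e^(3t), w(t) = c_1e^(t) - c_3e^(3t)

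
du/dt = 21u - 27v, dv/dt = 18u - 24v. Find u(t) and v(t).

Coefficient matrix A = [[21, -27], [18, -24]].
Characteristic polynomial det(A - λI) = λ^2 + 3λ - 18 = 0.
Eigenvalues λ = 3, -6.
For λ=3: (A-λI) row 1 is [18, -27], so an eigenvector is (3, 2).
For λ=-6: (A-λI) row 1 is [27, -27], so an eigenvector is (-1, -1).
General solution: K_1e^(3t)(3,2) + K_2e^(-6t)(-1,-1).

u(t) = 3K_1e^(3t) - K_2e^(-6t), v(t) = 2K_1e^(3t) - K_2e^(-6t)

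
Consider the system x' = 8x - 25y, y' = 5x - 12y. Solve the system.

Coefficient matrix A = [[8, -25], [5, -12]].
Characteristic polynomial det(A - λI) = λ^2 + 4λ + 29 = 0.
Eigenvalues λ = -2 ± 5i (complex conjugate pair).
For λ=-2+5i: an eigenvector is (2,1) - i(-1,0) = (2 + i, 1).
A real fundamental pair from Re and Im of e^((-2+5i)t)v: X_1 = e^(-2t)(cos(5t)·(2,1) + sin(5t)·(-1,0)), X_2 = e^(-2t)(sin(5t)·(2,1) - cos(5t)·(-1,0)).
General solution: C_1X_1 + C_2X_2.

x(t) = -C_1e^(-2t)sin(5t) + 2C_1e^(-2t)cos(5t) + 2C_2e^(-2t)sin(5t) + C_2e^(-2t)cos(5t), y(t) = C_1e^(-2t)cos(5t) + C_2e^(-2t)sin(5t)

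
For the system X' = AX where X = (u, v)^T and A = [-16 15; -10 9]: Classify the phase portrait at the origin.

A = [[-16,15],[-10,9]]; det(A-λI) = λ^2 + 7λ + 6.
λ = -1, -6: both negative.

stable node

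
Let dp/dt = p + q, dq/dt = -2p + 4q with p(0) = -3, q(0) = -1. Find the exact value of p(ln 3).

9

A = [[1,1],[-2,4]]; eigenvalues λ = 2, 3.
Eigenvectors: (-1,-1) for λ=2, (1,2) for λ=3.
From the initial condition, c_1 = 5, c_2 = 2.
p(ln 3) = (5)(3^2)(-1) + (2)(3^3)(1) = 9.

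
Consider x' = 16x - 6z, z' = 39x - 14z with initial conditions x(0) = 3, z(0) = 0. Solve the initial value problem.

Coefficient matrix A = [[16, -6], [39, -14]].
Characteristic polynomial det(A - λI) = λ^2 - 2λ + 10 = 0.
Eigenvalues λ = 1 ± 3i (complex conjugate pair).
For λ=1+3i: an eigenvector is (1,2) - i(1,3) = (1 - i, 2 - 3i).
A real fundamental pair from Re and Im of e^((1+3i)t)v: X_1 = e^(t)(cos(3t)·(1,2) + sin(3t)·(1,3)), X_2 = e^(t)(sin(3t)·(1,2) - cos(3t)·(1,3)).
General solution: K_1X_1 + K_2X_2.
Applying x(0)=3, z(0)=0 gives K_1=9, K_2=6.

x(t) = 15e^(t)sin(3t) + 3e^(t)cos(3t), z(t) = 39e^(t)sin(3t)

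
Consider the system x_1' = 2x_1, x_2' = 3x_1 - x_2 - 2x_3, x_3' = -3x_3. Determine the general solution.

x_1(t) = C_3e^(2t), x_2(t) = C_1e^(-3t) + C_2e^(-t) + C_3e^(2t), x_3(t) = C_1e^(-3t)

Coefficient matrix A = [[2, 0, 0], [3, -1, -2], [0, 0, -3]].
det(A - λI) = 0 gives eigenvalues λ = -3, -1, 2.
For λ=-3: eigenvector (0,1,1).
For λ=-1: eigenvector (0,1,0).
For λ=2: eigenvector (1,1,0).
General solution: C_1e^(-3t)(0,1,1) + C_2e^(-t)(0,1,0) + C_3e^(2t)(1,1,0).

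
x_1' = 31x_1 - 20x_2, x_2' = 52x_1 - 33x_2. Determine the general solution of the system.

Coefficient matrix A = [[31, -20], [52, -33]].
Characteristic polynomial det(A - λI) = λ^2 + 2λ + 17 = 0.
Eigenvalues λ = -1 ± 4i (complex conjugate pair).
For λ=-1+4i: an eigenvector is (1,2) - i(-2,-3) = (1 + 2i, 2 + 3i).
A real fundamental pair from Re and Im of e^((-1+4i)t)v: X_1 = e^(-t)(cos(4t)·(1,2) + sin(4t)·(-2,-3)), X_2 = e^(-t)(sin(4t)·(1,2) - cos(4t)·(-2,-3)).
General solution: K_1X_1 + K_2X_2.

x_1(t) = -2K_1e^(-t)sin(4t) + K_1e^(-t)cos(4t) + K_2e^(-t)sin(4t) + 2K_2e^(-t)cos(4t), x_2(t) = -3K_1e^(-t)sin(4t) + 2K_1e^(-t)cos(4t) + 2K_2e^(-t)sin(4t) + 3K_2e^(-t)cos(4t)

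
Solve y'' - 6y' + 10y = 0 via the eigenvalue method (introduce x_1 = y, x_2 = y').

y(t) = C_1e^(3t)cos(t) + C_2e^(3t)sin(t)

Let x_1 = y, x_2 = y'. Then x_1' = x_2 and x_2' = -10x_1 + 6x_2.
A = [[0,1],[-10,6]]; det(A-λI) = λ^2 - 6λ + 10.
Eigenvalues λ = 3 ± i.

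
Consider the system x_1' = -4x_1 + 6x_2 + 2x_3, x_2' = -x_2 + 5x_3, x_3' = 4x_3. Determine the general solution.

Coefficient matrix A = [[-4, 6, 2], [0, -1, 5], [0, 0, 4]].
det(A - λI) = 0 gives eigenvalues λ = -4, -1, 4.
For λ=-4: eigenvector (1,0,0).
For λ=-1: eigenvector (2,1,0).
For λ=4: eigenvector (1,1,1).
General solution: K_1e^(-4t)(1,0,0) + K_2e^(-t)(2,1,0) + K_3e^(4t)(1,1,1).

x_1(t) = K_1e^(-4t) + 2K_2e^(-t) + K_3e^(4t), x_2(t) = K_2e^(-t) + K_3e^(4t), x_3(t) = K_3e^(4t)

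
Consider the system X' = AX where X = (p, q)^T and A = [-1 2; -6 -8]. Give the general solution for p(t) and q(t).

p(t) = K_1e^(-5t) - 2K_2e^(-4t), q(t) = -2K_1e^(-5t) + 3K_2e^(-4t)

Coefficient matrix A = [[-1, 2], [-6, -8]].
Characteristic polynomial det(A - λI) = λ^2 + 9λ + 20 = 0.
Eigenvalues λ = -5, -4.
For λ=-5: (A-λI) row 1 is [4, 2], so an eigenvector is (1, -2).
For λ=-4: (A-λI) row 1 is [3, 2], so an eigenvector is (-2, 3).
General solution: K_1e^(-5t)(1,-2) + K_2e^(-4t)(-2,3).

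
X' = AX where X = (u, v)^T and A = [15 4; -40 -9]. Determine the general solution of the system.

Coefficient matrix A = [[15, 4], [-40, -9]].
Characteristic polynomial det(A - λI) = λ^2 - 6λ + 25 = 0.
Eigenvalues λ = 3 ± 4i (complex conjugate pair).
For λ=3+4i: an eigenvector is (1,-3) - i(0,-1) = (1, -3 + i).
A real fundamental pair from Re and Im of e^((3+4i)t)v: X_1 = e^(3t)(cos(4t)·(1,-3) + sin(4t)·(0,-1)), X_2 = e^(3t)(sin(4t)·(1,-3) - cos(4t)·(0,-1)).
General solution: C_1X_1 + C_2X_2.

u(t) = C_1e^(3t)cos(4t) + C_2e^(3t)sin(4t), v(t) = -C_1e^(3t)sin(4t) - 3C_1e^(3t)cos(4t) - 3C_2e^(3t)sin(4t) + C_2e^(3t)cos(4t)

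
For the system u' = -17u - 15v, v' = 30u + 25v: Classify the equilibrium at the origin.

A = [[-17,-15],[30,25]]; det(A-λI) = λ^2 - 8λ + 25.
λ = 4 ± 3i: positive real part.

unstable spiral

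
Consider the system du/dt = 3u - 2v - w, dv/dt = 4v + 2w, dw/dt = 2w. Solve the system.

Coefficient matrix A = [[3, -2, -1], [0, 4, 2], [0, 0, 2]].
det(A - λI) = 0 gives eigenvalues λ = 3, 4, 2.
For λ=3: eigenvector (1,0,0).
For λ=4: eigenvector (-2,1,0).
For λ=2: eigenvector (-1,-1,1).
General solution: c_1e^(3t)(1,0,0) + c_2e^(4t)(-2,1,0) + c_3e^(2t)(-1,-1,1).

u(t) = c_1e^(3t) - 2c_2e^(4t) - c_3e^(2t), v(t) = c_2e^(4t) - c_3e^(2t), w(t) = c_3e^(2t)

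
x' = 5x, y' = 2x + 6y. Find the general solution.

x(t) = -C_1e^(5t), y(t) = 2C_1e^(5t) - C_2e^(6t)

Coefficient matrix A = [[5, 0], [2, 6]].
Characteristic polynomial det(A - λI) = λ^2 - 11λ + 30 = 0.
Eigenvalues λ = 5, 6.
For λ=5: (A-λI) row 2 is [2, 1], so an eigenvector is (-1, 2).
For λ=6: (A-λI) row 1 is [-1, 0], so an eigenvector is (0, -1).
General solution: C_1e^(5t)(-1,2) + C_2e^(6t)(0,-1).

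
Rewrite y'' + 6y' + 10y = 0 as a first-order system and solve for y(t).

y(t) = C_1e^(-3t)cos(t) + C_2e^(-3t)sin(t)

Let x_1 = y, x_2 = y'. Then x_1' = x_2 and x_2' = -10x_1 - 6x_2.
A = [[0,1],[-10,-6]]; det(A-λI) = λ^2 + 6λ + 10.
Eigenvalues λ = -3 ± i.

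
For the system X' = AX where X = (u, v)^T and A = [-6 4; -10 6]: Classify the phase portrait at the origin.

A = [[-6,4],[-10,6]]; det(A-λI) = λ^2 + 4.
λ = 0 ± 2i: zero real part.

center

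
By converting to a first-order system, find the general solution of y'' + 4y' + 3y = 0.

Let x_1 = y, x_2 = y'. Then x_1' = x_2 and x_2' = -3x_1 - 4x_2.
A = [[0,1],[-3,-4]]; det(A-λI) = λ^2 + 4λ + 3.
Eigenvalues λ = -1, -3 with eigenvectors (1,-1), (1,-3).

y(t) = C_1e^(-t) + C_2e^(-3t)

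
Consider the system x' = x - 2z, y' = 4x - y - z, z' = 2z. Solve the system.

Coefficient matrix A = [[1, 0, -2], [4, -1, -1], [0, 0, 2]].
det(A - λI) = 0 gives eigenvalues λ = 2, -1, 1.
For λ=2: eigenvector (-2,-3,1).
For λ=-1: eigenvector (0,1,0).
For λ=1: eigenvector (1,2,0).
General solution: K_1e^(2t)(-2,-3,1) + K_2e^(-t)(0,1,0) + K_3e^(t)(1,2,0).

x(t) = -2K_1e^(2t) + K_3e^(t), y(t) = -3K_1e^(2t) + K_2e^(-t) + 2K_3e^(t), z(t) = K_1e^(2t)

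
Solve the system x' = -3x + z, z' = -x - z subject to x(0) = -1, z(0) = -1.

x(t) = -e^(-2t), z(t) = -e^(-2t)

Coefficient matrix A = [[-3, 1], [-1, -1]].
Characteristic polynomial det(A - λI) = λ^2 + 4λ + 4 = 0.
Single eigenvalue λ = -2 with algebraic multiplicity 2.
Eigenvector v = (1,1); generalized eigenvector w with (A-λI)w=v is (-2,-1).
General solution: e^(-2t)[C_1·v + C_2·(t·v + w)].
Applying x(0)=-1, z(0)=-1 gives C_1=-1, C_2=0.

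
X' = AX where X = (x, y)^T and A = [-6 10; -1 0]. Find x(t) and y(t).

x(t) = -3C_1e^(-3t)sin(t) + C_1e^(-3t)cos(t) + C_2e^(-3t)sin(t) + 3C_2e^(-3t)cos(t), y(t) = -C_1e^(-3t)sin(t) + C_2e^(-3t)cos(t)

Coefficient matrix A = [[-6, 10], [-1, 0]].
Characteristic polynomial det(A - λI) = λ^2 + 6λ + 10 = 0.
Eigenvalues λ = -3 ± i (complex conjugate pair).
For λ=-3+i: an eigenvector is (1,0) - i(-3,-1) = (1 + 3i, 0 + i).
A real fundamental pair from Re and Im of e^((-3+i)t)v: X_1 = e^(-3t)(cos(t)·(1,0) + sin(t)·(-3,-1)), X_2 = e^(-3t)(sin(t)·(1,0) - cos(t)·(-3,-1)).
General solution: C_1X_1 + C_2X_2.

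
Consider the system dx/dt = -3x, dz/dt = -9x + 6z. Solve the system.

Coefficient matrix A = [[-3, 0], [-9, 6]].
Characteristic polynomial det(A - λI) = λ^2 - 3λ - 18 = 0.
Eigenvalues λ = 6, -3.
For λ=6: (A-λI) row 1 is [-9, 0], so an eigenvector is (0, -1).
For λ=-3: (A-λI) row 2 is [-9, 9], so an eigenvector is (1, 1).
General solution: C_1e^(6t)(0,-1) + C_2e^(-3t)(1,1).

x(t) = C_2e^(-3t), z(t) = -C_1e^(6t) + C_2e^(-3t)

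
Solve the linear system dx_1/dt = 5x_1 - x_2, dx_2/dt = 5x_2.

x_1(t) = -c_1e^(5t) - c_2te^(5t) + c_2e^(5t), x_2(t) = c_2e^(5t)

Coefficient matrix A = [[5, -1], [0, 5]].
Characteristic polynomial det(A - λI) = λ^2 - 10λ + 25 = 0.
Single eigenvalue λ = 5 with algebraic multiplicity 2.
Eigenvector v = (-1,0); generalized eigenvector w with (A-λI)w=v is (1,1).
General solution: e^(5t)[c_1·v + c_2·(t·v + w)].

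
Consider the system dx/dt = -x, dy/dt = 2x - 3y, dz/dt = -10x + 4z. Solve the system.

x(t) = K_3e^(-t), y(t) = K_2e^(-3t) + K_3e^(-t), z(t) = K_1e^(4t) + 2K_3e^(-t)

Coefficient matrix A = [[-1, 0, 0], [2, -3, 0], [-10, 0, 4]].
det(A - λI) = 0 gives eigenvalues λ = 4, -3, -1.
For λ=4: eigenvector (0,0,1).
For λ=-3: eigenvector (0,1,0).
For λ=-1: eigenvector (1,1,2).
General solution: K_1e^(4t)(0,0,1) + K_2e^(-3t)(0,1,0) + K_3e^(-t)(1,1,2).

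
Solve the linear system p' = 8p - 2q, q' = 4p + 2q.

p(t) = -C_1e^(6t) - C_2e^(4t), q(t) = -C_1e^(6t) - 2C_2e^(4t)

Coefficient matrix A = [[8, -2], [4, 2]].
Characteristic polynomial det(A - λI) = λ^2 - 10λ + 24 = 0.
Eigenvalues λ = 6, 4.
For λ=6: (A-λI) row 1 is [2, -2], so an eigenvector is (-1, -1).
For λ=4: (A-λI) row 1 is [4, -2], so an eigenvector is (-1, -2).
General solution: C_1e^(6t)(-1,-1) + C_2e^(4t)(-1,-2).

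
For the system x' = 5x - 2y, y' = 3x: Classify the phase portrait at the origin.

A = [[5,-2],[3,0]]; det(A-λI) = λ^2 - 5λ + 6.
λ = 2, 3: both positive.

unstable node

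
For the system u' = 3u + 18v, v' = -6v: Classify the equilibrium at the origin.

saddle

A = [[3,18],[0,-6]]; det(A-λI) = λ^2 + 3λ - 18.
λ = 3, -6: opposite signs.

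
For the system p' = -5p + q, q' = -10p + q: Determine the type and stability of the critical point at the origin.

stable spiral

A = [[-5,1],[-10,1]]; det(A-λI) = λ^2 + 4λ + 5.
λ = -2 ± i: negative real part.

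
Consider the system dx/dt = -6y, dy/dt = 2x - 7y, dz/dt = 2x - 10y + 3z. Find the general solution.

x(t) = -3K_1e^(-4t) + 2K_2e^(-3t), y(t) = -2K_1e^(-4t) + K_2e^(-3t), z(t) = -2K_1e^(-4t) + K_2e^(-3t) + K_3e^(3t)

Coefficient matrix A = [[0, -6, 0], [2, -7, 0], [2, -10, 3]].
det(A - λI) = 0 gives eigenvalues λ = -4, -3, 3.
For λ=-4: eigenvector (-3,-2,-2).
For λ=-3: eigenvector (2,1,1).
For λ=3: eigenvector (0,0,1).
General solution: K_1e^(-4t)(-3,-2,-2) + K_2e^(-3t)(2,1,1) + K_3e^(3t)(0,0,1).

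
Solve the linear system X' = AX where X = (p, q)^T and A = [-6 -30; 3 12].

Coefficient matrix A = [[-6, -30], [3, 12]].
Characteristic polynomial det(A - λI) = λ^2 - 6λ + 18 = 0.
Eigenvalues λ = 3 ± 3i (complex conjugate pair).
For λ=3+3i: an eigenvector is (-3,1) - i(-1,0) = (-3 + i, 1).
A real fundamental pair from Re and Im of e^((3+3i)t)v: X_1 = e^(3t)(cos(3t)·(-3,1) + sin(3t)·(-1,0)), X_2 = e^(3t)(sin(3t)·(-3,1) - cos(3t)·(-1,0)).
General solution: C_1X_1 + C_2X_2.

p(t) = -C_1e^(3t)sin(3t) - 3C_1e^(3t)cos(3t) - 3C_2e^(3t)sin(3t) + C_2e^(3t)cos(3t), q(t) = C_1e^(3t)cos(3t) + C_2e^(3t)sin(3t)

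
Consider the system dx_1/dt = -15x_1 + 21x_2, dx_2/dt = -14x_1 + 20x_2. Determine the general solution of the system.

Coefficient matrix A = [[-15, 21], [-14, 20]].
Characteristic polynomial det(A - λI) = λ^2 - 5λ - 6 = 0.
Eigenvalues λ = -1, 6.
For λ=-1: (A-λI) row 1 is [-14, 21], so an eigenvector is (-3, -2).
For λ=6: (A-λI) row 1 is [-21, 21], so an eigenvector is (-1, -1).
General solution: c_1e^(-t)(-3,-2) + c_2e^(6t)(-1,-1).

x_1(t) = -3c_1e^(-t) - c_2e^(6t), x_2(t) = -2c_1e^(-t) - c_2e^(6t)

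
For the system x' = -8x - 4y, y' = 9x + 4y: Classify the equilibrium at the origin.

stable improper node

A = [[-8,-4],[9,4]]; det(A-λI) = λ^2 + 4λ + 4.
repeated λ = -2 with a single eigenvector.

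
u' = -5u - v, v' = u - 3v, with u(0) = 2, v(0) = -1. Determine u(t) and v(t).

Coefficient matrix A = [[-5, -1], [1, -3]].
Characteristic polynomial det(A - λI) = λ^2 + 8λ + 16 = 0.
Single eigenvalue λ = -4 with algebraic multiplicity 2.
Eigenvector v = (1,-1); generalized eigenvector w with (A-λI)w=v is (-3,2).
General solution: e^(-4t)[C_1·v + C_2·(t·v + w)].
Applying u(0)=2, v(0)=-1 gives C_1=-1, C_2=-1.

u(t) = -te^(-4t) + 2e^(-4t), v(t) = te^(-4t) - e^(-4t)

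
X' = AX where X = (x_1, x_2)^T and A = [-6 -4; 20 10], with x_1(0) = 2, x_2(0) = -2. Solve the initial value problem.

Coefficient matrix A = [[-6, -4], [20, 10]].
Characteristic polynomial det(A - λI) = λ^2 - 4λ + 20 = 0.
Eigenvalues λ = 2 ± 4i (complex conjugate pair).
For λ=2+4i: an eigenvector is (-1,2) - i(0,-1) = (-1, 2 + i).
A real fundamental pair from Re and Im of e^((2+4i)t)v: X_1 = e^(2t)(cos(4t)·(-1,2) + sin(4t)·(0,-1)), X_2 = e^(2t)(sin(4t)·(-1,2) - cos(4t)·(0,-1)).
General solution: C_1X_1 + C_2X_2.
Applying x_1(0)=2, x_2(0)=-2 gives C_1=-2, C_2=2.

x_1(t) = -2e^(2t)sin(4t) + 2e^(2t)cos(4t), x_2(t) = 6e^(2t)sin(4t) - 2e^(2t)cos(4t)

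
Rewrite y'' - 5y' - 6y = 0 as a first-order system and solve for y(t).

y(t) = c_1e^(-t) + c_2e^(6t)

Let x_1 = y, x_2 = y'. Then x_1' = x_2 and x_2' = 6x_1 + 5x_2.
A = [[0,1],[6,5]]; det(A-λI) = λ^2 - 5λ - 6.
Eigenvalues λ = -1, 6 with eigenvectors (1,-1), (1,6).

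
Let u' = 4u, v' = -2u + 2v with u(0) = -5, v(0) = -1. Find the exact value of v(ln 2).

56

A = [[4,0],[-2,2]]; eigenvalues λ = 4, 2.
Eigenvectors: (1,-1) for λ=4, (0,-1) for λ=2.
From the initial condition, c_1 = -5, c_2 = 6.
v(ln 2) = (-5)(2^4)(-1) + (6)(2^2)(-1) = 56.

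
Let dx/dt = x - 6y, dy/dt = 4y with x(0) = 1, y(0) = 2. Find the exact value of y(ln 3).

A = [[1,-6],[0,4]]; eigenvalues λ = 1, 4.
Eigenvectors: (-1,0) for λ=1, (-2,1) for λ=4.
From the initial condition, c_1 = -5, c_2 = 2.
y(ln 3) = (-5)(3^1)(0) + (2)(3^4)(1) = 162.

162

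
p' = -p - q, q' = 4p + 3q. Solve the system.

Coefficient matrix A = [[-1, -1], [4, 3]].
Characteristic polynomial det(A - λI) = λ^2 - 2λ + 1 = 0.
Single eigenvalue λ = 1 with algebraic multiplicity 2.
Eigenvector v = (1,-2); generalized eigenvector w with (A-λI)w=v is (0,-1).
General solution: e^(t)[K_1·v + K_2·(t·v + w)].

p(t) = K_1e^(t) + K_2te^(t), q(t) = -2K_1e^(t) - 2K_2te^(t) - K_2e^(t)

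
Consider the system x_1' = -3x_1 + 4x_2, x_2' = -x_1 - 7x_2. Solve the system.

x_1(t) = -2C_1e^(-5t) - 2C_2te^(-5t) + 3C_2e^(-5t), x_2(t) = C_1e^(-5t) + C_2te^(-5t) - 2C_2e^(-5t)

Coefficient matrix A = [[-3, 4], [-1, -7]].
Characteristic polynomial det(A - λI) = λ^2 + 10λ + 25 = 0.
Single eigenvalue λ = -5 with algebraic multiplicity 2.
Eigenvector v = (-2,1); generalized eigenvector w with (A-λI)w=v is (3,-2).
General solution: e^(-5t)[C_1·v + C_2·(t·v + w)].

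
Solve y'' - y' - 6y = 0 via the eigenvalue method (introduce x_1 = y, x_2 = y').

y(t) = K_1e^(-2t) + K_2e^(3t)

Let x_1 = y, x_2 = y'. Then x_1' = x_2 and x_2' = 6x_1 + x_2.
A = [[0,1],[6,1]]; det(A-λI) = λ^2 - λ - 6.
Eigenvalues λ = -2, 3 with eigenvectors (1,-2), (1,3).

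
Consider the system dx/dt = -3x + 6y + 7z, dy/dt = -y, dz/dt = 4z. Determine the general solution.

Coefficient matrix A = [[-3, 6, 7], [0, -1, 0], [0, 0, 4]].
det(A - λI) = 0 gives eigenvalues λ = -3, 4, -1.
For λ=-3: eigenvector (1,0,0).
For λ=4: eigenvector (1,0,1).
For λ=-1: eigenvector (3,1,0).
General solution: K_1e^(-3t)(1,0,0) + K_2e^(4t)(1,0,1) + K_3e^(-t)(3,1,0).

x(t) = K_1e^(-3t) + K_2e^(4t) + 3K_3e^(-t), y(t) = K_3e^(-t), z(t) = K_2e^(4t)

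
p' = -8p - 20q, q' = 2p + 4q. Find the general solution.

Coefficient matrix A = [[-8, -20], [2, 4]].
Characteristic polynomial det(A - λI) = λ^2 + 4λ + 8 = 0.
Eigenvalues λ = -2 ± 2i (complex conjugate pair).
For λ=-2+2i: an eigenvector is (-3,1) - i(-1,0) = (-3 + i, 1).
A real fundamental pair from Re and Im of e^((-2+2i)t)v: X_1 = e^(-2t)(cos(2t)·(-3,1) + sin(2t)·(-1,0)), X_2 = e^(-2t)(sin(2t)·(-3,1) - cos(2t)·(-1,0)).
General solution: C_1X_1 + C_2X_2.

p(t) = -C_1e^(-2t)sin(2t) - 3C_1e^(-2t)cos(2t) - 3C_2e^(-2t)sin(2t) + C_2e^(-2t)cos(2t), q(t) = C_1e^(-2t)cos(2t) + C_2e^(-2t)sin(2t)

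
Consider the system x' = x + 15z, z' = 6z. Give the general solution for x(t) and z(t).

x(t) = -3K_1e^(6t) + K_2e^(t), z(t) = -K_1e^(6t)

Coefficient matrix A = [[1, 15], [0, 6]].
Characteristic polynomial det(A - λI) = λ^2 - 7λ + 6 = 0.
Eigenvalues λ = 6, 1.
For λ=6: (A-λI) row 1 is [-5, 15], so an eigenvector is (-3, -1).
For λ=1: (A-λI) row 1 is [0, 15], so an eigenvector is (1, 0).
General solution: K_1e^(6t)(-3,-1) + K_2e^(t)(1,0).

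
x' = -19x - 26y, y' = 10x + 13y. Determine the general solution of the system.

x(t) = 2c_1e^(-3t)sin(2t) + 3c_1e^(-3t)cos(2t) + 3c_2e^(-3t)sin(2t) - 2c_2e^(-3t)cos(2t), y(t) = -c_1e^(-3t)sin(2t) - 2c_1e^(-3t)cos(2t) - 2c_2e^(-3t)sin(2t) + c_2e^(-3t)cos(2t)

Coefficient matrix A = [[-19, -26], [10, 13]].
Characteristic polynomial det(A - λI) = λ^2 + 6λ + 13 = 0.
Eigenvalues λ = -3 ± 2i (complex conjugate pair).
For λ=-3+2i: an eigenvector is (3,-2) - i(2,-1) = (3 - 2i, -2 + i).
A real fundamental pair from Re and Im of e^((-3+2i)t)v: X_1 = e^(-3t)(cos(2t)·(3,-2) + sin(2t)·(2,-1)), X_2 = e^(-3t)(sin(2t)·(3,-2) - cos(2t)·(2,-1)).
General solution: c_1X_1 + c_2X_2.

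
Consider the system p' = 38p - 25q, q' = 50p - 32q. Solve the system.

p(t) = -2C_1e^(3t)sin(5t) - C_1e^(3t)cos(5t) - C_2e^(3t)sin(5t) + 2C_2e^(3t)cos(5t), q(t) = -3C_1e^(3t)sin(5t) - C_1e^(3t)cos(5t) - C_2e^(3t)sin(5t) + 3C_2e^(3t)cos(5t)

Coefficient matrix A = [[38, -25], [50, -32]].
Characteristic polynomial det(A - λI) = λ^2 - 6λ + 34 = 0.
Eigenvalues λ = 3 ± 5i (complex conjugate pair).
For λ=3+5i: an eigenvector is (-1,-1) - i(-2,-3) = (-1 + 2i, -1 + 3i).
A real fundamental pair from Re and Im of e^((3+5i)t)v: X_1 = e^(3t)(cos(5t)·(-1,-1) + sin(5t)·(-2,-3)), X_2 = e^(3t)(sin(5t)·(-1,-1) - cos(5t)·(-2,-3)).
General solution: C_1X_1 + C_2X_2.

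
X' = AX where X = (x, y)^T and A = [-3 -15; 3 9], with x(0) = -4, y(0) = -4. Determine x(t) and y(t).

Coefficient matrix A = [[-3, -15], [3, 9]].
Characteristic polynomial det(A - λI) = λ^2 - 6λ + 18 = 0.
Eigenvalues λ = 3 ± 3i (complex conjugate pair).
For λ=3+3i: an eigenvector is (2,-1) - i(1,0) = (2 - i, -1).
A real fundamental pair from Re and Im of e^((3+3i)t)v: X_1 = e^(3t)(cos(3t)·(2,-1) + sin(3t)·(1,0)), X_2 = e^(3t)(sin(3t)·(2,-1) - cos(3t)·(1,0)).
General solution: c_1X_1 + c_2X_2.
Applying x(0)=-4, y(0)=-4 gives c_1=4, c_2=12.

x(t) = 28e^(3t)sin(3t) - 4e^(3t)cos(3t), y(t) = -12e^(3t)sin(3t) - 4e^(3t)cos(3t)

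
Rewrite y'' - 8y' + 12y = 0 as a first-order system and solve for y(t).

Let x_1 = y, x_2 = y'. Then x_1' = x_2 and x_2' = -12x_1 + 8x_2.
A = [[0,1],[-12,8]]; det(A-λI) = λ^2 - 8λ + 12.
Eigenvalues λ = 6, 2 with eigenvectors (1,6), (1,2).

y(t) = c_1e^(6t) + c_2e^(2t)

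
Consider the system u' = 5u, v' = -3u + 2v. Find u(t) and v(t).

u(t) = -K_2e^(5t), v(t) = K_1e^(2t) + K_2e^(5t)

Coefficient matrix A = [[5, 0], [-3, 2]].
Characteristic polynomial det(A - λI) = λ^2 - 7λ + 10 = 0.
Eigenvalues λ = 2, 5.
For λ=2: (A-λI) row 1 is [3, 0], so an eigenvector is (0, 1).
For λ=5: (A-λI) row 2 is [-3, -3], so an eigenvector is (-1, 1).
General solution: K_1e^(2t)(0,1) + K_2e^(5t)(-1,1).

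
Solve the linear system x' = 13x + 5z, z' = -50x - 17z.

Coefficient matrix A = [[13, 5], [-50, -17]].
Characteristic polynomial det(A - λI) = λ^2 + 4λ + 29 = 0.
Eigenvalues λ = -2 ± 5i (complex conjugate pair).
For λ=-2+5i: an eigenvector is (0,-1) - i(-1,3) = (0 + i, -1 - 3i).
A real fundamental pair from Re and Im of e^((-2+5i)t)v: X_1 = e^(-2t)(cos(5t)·(0,-1) + sin(5t)·(-1,3)), X_2 = e^(-2t)(sin(5t)·(0,-1) - cos(5t)·(-1,3)).
General solution: c_1X_1 + c_2X_2.

x(t) = -c_1e^(-2t)sin(5t) + c_2e^(-2t)cos(5t), z(t) = 3c_1e^(-2t)sin(5t) - c_1e^(-2t)cos(5t) - c_2e^(-2t)sin(5t) - 3c_2e^(-2t)cos(5t)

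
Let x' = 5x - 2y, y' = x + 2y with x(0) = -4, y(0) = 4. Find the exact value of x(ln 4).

-3328

A = [[5,-2],[1,2]]; eigenvalues λ = 3, 4.
Eigenvectors: (-1,-1) for λ=3, (2,1) for λ=4.
From the initial condition, c_1 = -12, c_2 = -8.
x(ln 4) = (-12)(4^3)(-1) + (-8)(4^4)(2) = -3328.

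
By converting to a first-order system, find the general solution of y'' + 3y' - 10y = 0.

Let x_1 = y, x_2 = y'. Then x_1' = x_2 and x_2' = 10x_1 - 3x_2.
A = [[0,1],[10,-3]]; det(A-λI) = λ^2 + 3λ - 10.
Eigenvalues λ = -5, 2 with eigenvectors (1,-5), (1,2).

y(t) = K_1e^(-5t) + K_2e^(2t)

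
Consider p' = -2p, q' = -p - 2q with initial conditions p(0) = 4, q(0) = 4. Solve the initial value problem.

p(t) = 4e^(-2t), q(t) = -4te^(-2t) + 4e^(-2t)

Coefficient matrix A = [[-2, 0], [-1, -2]].
Characteristic polynomial det(A - λI) = λ^2 + 4λ + 4 = 0.
Single eigenvalue λ = -2 with algebraic multiplicity 2.
Eigenvector v = (0,1); generalized eigenvector w with (A-λI)w=v is (-1,-3).
General solution: e^(-2t)[C_1·v + C_2·(t·v + w)].
Applying p(0)=4, q(0)=4 gives C_1=-8, C_2=-4.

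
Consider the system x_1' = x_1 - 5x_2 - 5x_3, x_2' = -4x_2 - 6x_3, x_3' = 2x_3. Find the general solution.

x_1(t) = c_2e^(-4t) + c_3e^(t), x_2(t) = -c_1e^(2t) + c_2e^(-4t), x_3(t) = c_1e^(2t)

Coefficient matrix A = [[1, -5, -5], [0, -4, -6], [0, 0, 2]].
det(A - λI) = 0 gives eigenvalues λ = 2, -4, 1.
For λ=2: eigenvector (0,-1,1).
For λ=-4: eigenvector (1,1,0).
For λ=1: eigenvector (1,0,0).
General solution: c_1e^(2t)(0,-1,1) + c_2e^(-4t)(1,1,0) + c_3e^(t)(1,0,0).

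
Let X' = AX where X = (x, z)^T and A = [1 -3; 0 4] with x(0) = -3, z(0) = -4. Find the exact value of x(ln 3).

303

A = [[1,-3],[0,4]]; eigenvalues λ = 1, 4.
Eigenvectors: (-1,0) for λ=1, (-1,1) for λ=4.
From the initial condition, c_1 = 7, c_2 = -4.
x(ln 3) = (7)(3^1)(-1) + (-4)(3^4)(-1) = 303.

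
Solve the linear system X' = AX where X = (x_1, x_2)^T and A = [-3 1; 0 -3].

x_1(t) = -K_1e^(-3t) - K_2te^(-3t) - 2K_2e^(-3t), x_2(t) = -K_2e^(-3t)

Coefficient matrix A = [[-3, 1], [0, -3]].
Characteristic polynomial det(A - λI) = λ^2 + 6λ + 9 = 0.
Single eigenvalue λ = -3 with algebraic multiplicity 2.
Eigenvector v = (-1,0); generalized eigenvector w with (A-λI)w=v is (-2,-1).
General solution: e^(-3t)[K_1·v + K_2·(t·v + w)].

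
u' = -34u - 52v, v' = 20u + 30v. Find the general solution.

Coefficient matrix A = [[-34, -52], [20, 30]].
Characteristic polynomial det(A - λI) = λ^2 + 4λ + 20 = 0.
Eigenvalues λ = -2 ± 4i (complex conjugate pair).
For λ=-2+4i: an eigenvector is (2,-1) - i(-3,2) = (2 + 3i, -1 - 2i).
A real fundamental pair from Re and Im of e^((-2+4i)t)v: X_1 = e^(-2t)(cos(4t)·(2,-1) + sin(4t)·(-3,2)), X_2 = e^(-2t)(sin(4t)·(2,-1) - cos(4t)·(-3,2)).
General solution: K_1X_1 + K_2X_2.

u(t) = -3K_1e^(-2t)sin(4t) + 2K_1e^(-2t)cos(4t) + 2K_2e^(-2t)sin(4t) + 3K_2e^(-2t)cos(4t), v(t) = 2K_1e^(-2t)sin(4t) - K_1e^(-2t)cos(4t) - K_2e^(-2t)sin(4t) - 2K_2e^(-2t)cos(4t)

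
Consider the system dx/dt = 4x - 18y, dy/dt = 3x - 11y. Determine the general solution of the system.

x(t) = -2K_1e^(-5t) - 3K_2e^(-2t), y(t) = -K_1e^(-5t) - K_2e^(-2t)

Coefficient matrix A = [[4, -18], [3, -11]].
Characteristic polynomial det(A - λI) = λ^2 + 7λ + 10 = 0.
Eigenvalues λ = -5, -2.
For λ=-5: (A-λI) row 1 is [9, -18], so an eigenvector is (-2, -1).
For λ=-2: (A-λI) row 1 is [6, -18], so an eigenvector is (-3, -1).
General solution: K_1e^(-5t)(-2,-1) + K_2e^(-2t)(-3,-1).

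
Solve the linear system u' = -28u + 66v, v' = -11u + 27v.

Coefficient matrix A = [[-28, 66], [-11, 27]].
Characteristic polynomial det(A - λI) = λ^2 + λ - 30 = 0.
Eigenvalues λ = -6, 5.
For λ=-6: (A-λI) row 1 is [-22, 66], so an eigenvector is (-3, -1).
For λ=5: (A-λI) row 1 is [-33, 66], so an eigenvector is (2, 1).
General solution: c_1e^(-6t)(-3,-1) + c_2e^(5t)(2,1).

u(t) = -3c_1e^(-6t) + 2c_2e^(5t), v(t) = -c_1e^(-6t) + c_2e^(5t)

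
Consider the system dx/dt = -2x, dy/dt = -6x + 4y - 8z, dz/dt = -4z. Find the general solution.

x(t) = -C_3e^(-2t), y(t) = C_1e^(-4t) + C_2e^(4t) - C_3e^(-2t), z(t) = C_1e^(-4t)

Coefficient matrix A = [[-2, 0, 0], [-6, 4, -8], [0, 0, -4]].
det(A - λI) = 0 gives eigenvalues λ = -4, 4, -2.
For λ=-4: eigenvector (0,1,1).
For λ=4: eigenvector (0,1,0).
For λ=-2: eigenvector (-1,-1,0).
General solution: C_1e^(-4t)(0,1,1) + C_2e^(4t)(0,1,0) + C_3e^(-2t)(-1,-1,0).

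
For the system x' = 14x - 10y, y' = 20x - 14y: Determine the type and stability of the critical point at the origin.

A = [[14,-10],[20,-14]]; det(A-λI) = λ^2 + 4.
λ = 0 ± 2i: zero real part.

center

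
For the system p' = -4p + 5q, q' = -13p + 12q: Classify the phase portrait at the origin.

unstable spiral

A = [[-4,5],[-13,12]]; det(A-λI) = λ^2 - 8λ + 17.
λ = 4 ± i: positive real part.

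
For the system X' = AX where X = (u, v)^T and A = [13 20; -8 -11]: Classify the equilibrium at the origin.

unstable spiral

A = [[13,20],[-8,-11]]; det(A-λI) = λ^2 - 2λ + 17.
λ = 1 ± 4i: positive real part.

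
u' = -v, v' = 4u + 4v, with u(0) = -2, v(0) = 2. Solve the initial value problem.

Coefficient matrix A = [[0, -1], [4, 4]].
Characteristic polynomial det(A - λI) = λ^2 - 4λ + 4 = 0.
Single eigenvalue λ = 2 with algebraic multiplicity 2.
Eigenvector v = (1,-2); generalized eigenvector w with (A-λI)w=v is (-2,3).
General solution: e^(2t)[c_1·v + c_2·(t·v + w)].
Applying u(0)=-2, v(0)=2 gives c_1=2, c_2=2.

u(t) = 2te^(2t) - 2e^(2t), v(t) = -4te^(2t) + 2e^(2t)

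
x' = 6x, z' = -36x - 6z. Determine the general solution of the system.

Coefficient matrix A = [[6, 0], [-36, -6]].
Characteristic polynomial det(A - λI) = λ^2 - 36 = 0.
Eigenvalues λ = 6, -6.
For λ=6: (A-λI) row 2 is [-36, -12], so an eigenvector is (-1, 3).
For λ=-6: (A-λI) row 1 is [12, 0], so an eigenvector is (0, -1).
General solution: K_1e^(6t)(-1,3) + K_2e^(-6t)(0,-1).

x(t) = -K_1e^(6t), z(t) = 3K_1e^(6t) - K_2e^(-6t)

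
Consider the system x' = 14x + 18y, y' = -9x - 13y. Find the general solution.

Coefficient matrix A = [[14, 18], [-9, -13]].
Characteristic polynomial det(A - λI) = λ^2 - λ - 20 = 0.
Eigenvalues λ = 5, -4.
For λ=5: (A-λI) row 1 is [9, 18], so an eigenvector is (-2, 1).
For λ=-4: (A-λI) row 1 is [18, 18], so an eigenvector is (-1, 1).
General solution: c_1e^(5t)(-2,1) + c_2e^(-4t)(-1,1).

x(t) = -2c_1e^(5t) - c_2e^(-4t), y(t) = c_1e^(5t) + c_2e^(-4t)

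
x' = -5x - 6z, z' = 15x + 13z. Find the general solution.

Coefficient matrix A = [[-5, -6], [15, 13]].
Characteristic polynomial det(A - λI) = λ^2 - 8λ + 25 = 0.
Eigenvalues λ = 4 ± 3i (complex conjugate pair).
For λ=4+3i: an eigenvector is (-1,2) - i(-1,1) = (-1 + i, 2 - i).
A real fundamental pair from Re and Im of e^((4+3i)t)v: X_1 = e^(4t)(cos(3t)·(-1,2) + sin(3t)·(-1,1)), X_2 = e^(4t)(sin(3t)·(-1,2) - cos(3t)·(-1,1)).
General solution: C_1X_1 + C_2X_2.

x(t) = -C_1e^(4t)sin(3t) - C_1e^(4t)cos(3t) - C_2e^(4t)sin(3t) + C_2e^(4t)cos(3t), z(t) = C_1e^(4t)sin(3t) + 2C_1e^(4t)cos(3t) + 2C_2e^(4t)sin(3t) - C_2e^(4t)cos(3t)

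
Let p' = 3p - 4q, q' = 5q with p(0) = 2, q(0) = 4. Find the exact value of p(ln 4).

A = [[3,-4],[0,5]]; eigenvalues λ = 5, 3.
Eigenvectors: (2,-1) for λ=5, (-1,0) for λ=3.
From the initial condition, c_1 = -4, c_2 = -10.
p(ln 4) = (-4)(4^5)(2) + (-10)(4^3)(-1) = -7552.

-7552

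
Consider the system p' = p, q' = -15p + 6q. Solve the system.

Coefficient matrix A = [[1, 0], [-15, 6]].
Characteristic polynomial det(A - λI) = λ^2 - 7λ + 6 = 0.
Eigenvalues λ = 1, 6.
For λ=1: (A-λI) row 2 is [-15, 5], so an eigenvector is (-1, -3).
For λ=6: (A-λI) row 1 is [-5, 0], so an eigenvector is (0, -1).
General solution: K_1e^(t)(-1,-3) + K_2e^(6t)(0,-1).

p(t) = -K_1e^(t), q(t) = -3K_1e^(t) - K_2e^(6t)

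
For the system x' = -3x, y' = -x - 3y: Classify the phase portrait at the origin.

A = [[-3,0],[-1,-3]]; det(A-λI) = λ^2 + 6λ + 9.
repeated λ = -3 with a single eigenvector.

stable improper node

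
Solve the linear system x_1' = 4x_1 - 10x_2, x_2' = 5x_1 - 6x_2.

Coefficient matrix A = [[4, -10], [5, -6]].
Characteristic polynomial det(A - λI) = λ^2 + 2λ + 26 = 0.
Eigenvalues λ = -1 ± 5i (complex conjugate pair).
For λ=-1+5i: an eigenvector is (1,1) - i(-1,0) = (1 + i, 1).
A real fundamental pair from Re and Im of e^((-1+5i)t)v: X_1 = e^(-t)(cos(5t)·(1,1) + sin(5t)·(-1,0)), X_2 = e^(-t)(sin(5t)·(1,1) - cos(5t)·(-1,0)).
General solution: C_1X_1 + C_2X_2.

x_1(t) = -C_1e^(-t)sin(5t) + C_1e^(-t)cos(5t) + C_2e^(-t)sin(5t) + C_2e^(-t)cos(5t), x_2(t) = C_1e^(-t)cos(5t) + C_2e^(-t)sin(5t)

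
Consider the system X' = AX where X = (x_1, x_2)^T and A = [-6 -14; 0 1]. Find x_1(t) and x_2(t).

x_1(t) = c_1e^(-6t) - 2c_2e^(t), x_2(t) = c_2e^(t)

Coefficient matrix A = [[-6, -14], [0, 1]].
Characteristic polynomial det(A - λI) = λ^2 + 5λ - 6 = 0.
Eigenvalues λ = -6, 1.
For λ=-6: (A-λI) row 1 is [0, -14], so an eigenvector is (1, 0).
For λ=1: (A-λI) row 1 is [-7, -14], so an eigenvector is (-2, 1).
General solution: c_1e^(-6t)(1,0) + c_2e^(t)(-2,1).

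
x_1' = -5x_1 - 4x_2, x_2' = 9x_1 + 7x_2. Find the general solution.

Coefficient matrix A = [[-5, -4], [9, 7]].
Characteristic polynomial det(A - λI) = λ^2 - 2λ + 1 = 0.
Single eigenvalue λ = 1 with algebraic multiplicity 2.
Eigenvector v = (2,-3); generalized eigenvector w with (A-λI)w=v is (-1,1).
General solution: e^(t)[C_1·v + C_2·(t·v + w)].

x_1(t) = 2C_1e^(t) + 2C_2te^(t) - C_2e^(t), x_2(t) = -3C_1e^(t) - 3C_2te^(t) + C_2e^(t)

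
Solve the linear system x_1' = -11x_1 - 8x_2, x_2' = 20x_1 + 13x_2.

x_1(t) = -K_1e^(t)sin(4t) - K_1e^(t)cos(4t) - K_2e^(t)sin(4t) + K_2e^(t)cos(4t), x_2(t) = K_1e^(t)sin(4t) + 2K_1e^(t)cos(4t) + 2K_2e^(t)sin(4t) - K_2e^(t)cos(4t)

Coefficient matrix A = [[-11, -8], [20, 13]].
Characteristic polynomial det(A - λI) = λ^2 - 2λ + 17 = 0.
Eigenvalues λ = 1 ± 4i (complex conjugate pair).
For λ=1+4i: an eigenvector is (-1,2) - i(-1,1) = (-1 + i, 2 - i).
A real fundamental pair from Re and Im of e^((1+4i)t)v: X_1 = e^(t)(cos(4t)·(-1,2) + sin(4t)·(-1,1)), X_2 = e^(t)(sin(4t)·(-1,2) - cos(4t)·(-1,1)).
General solution: K_1X_1 + K_2X_2.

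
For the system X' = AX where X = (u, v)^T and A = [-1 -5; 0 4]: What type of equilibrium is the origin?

saddle

A = [[-1,-5],[0,4]]; det(A-λI) = λ^2 - 3λ - 4.
λ = -1, 4: opposite signs.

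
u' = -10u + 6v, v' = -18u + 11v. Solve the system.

u(t) = K_1e^(2t) - 2K_2e^(-t), v(t) = 2K_1e^(2t) - 3K_2e^(-t)

Coefficient matrix A = [[-10, 6], [-18, 11]].
Characteristic polynomial det(A - λI) = λ^2 - λ - 2 = 0.
Eigenvalues λ = 2, -1.
For λ=2: (A-λI) row 1 is [-12, 6], so an eigenvector is (1, 2).
For λ=-1: (A-λI) row 1 is [-9, 6], so an eigenvector is (-2, -3).
General solution: K_1e^(2t)(1,2) + K_2e^(-t)(-2,-3).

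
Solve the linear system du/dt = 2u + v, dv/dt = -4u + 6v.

u(t) = -K_1e^(4t) - K_2te^(4t), v(t) = -2K_1e^(4t) - 2K_2te^(4t) - K_2e^(4t)

Coefficient matrix A = [[2, 1], [-4, 6]].
Characteristic polynomial det(A - λI) = λ^2 - 8λ + 16 = 0.
Single eigenvalue λ = 4 with algebraic multiplicity 2.
Eigenvector v = (-1,-2); generalized eigenvector w with (A-λI)w=v is (0,-1).
General solution: e^(4t)[K_1·v + K_2·(t·v + w)].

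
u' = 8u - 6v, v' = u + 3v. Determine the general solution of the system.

Coefficient matrix A = [[8, -6], [1, 3]].
Characteristic polynomial det(A - λI) = λ^2 - 11λ + 30 = 0.
Eigenvalues λ = 6, 5.
For λ=6: (A-λI) row 1 is [2, -6], so an eigenvector is (3, 1).
For λ=5: (A-λI) row 1 is [3, -6], so an eigenvector is (-2, -1).
General solution: c_1e^(6t)(3,1) + c_2e^(5t)(-2,-1).

u(t) = 3c_1e^(6t) - 2c_2e^(5t), v(t) = c_1e^(6t) - c_2e^(5t)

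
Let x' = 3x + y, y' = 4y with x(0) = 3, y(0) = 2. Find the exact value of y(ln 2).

32

A = [[3,1],[0,4]]; eigenvalues λ = 3, 4.
Eigenvectors: (1,0) for λ=3, (-1,-1) for λ=4.
From the initial condition, c_1 = 1, c_2 = -2.
y(ln 2) = (1)(2^3)(0) + (-2)(2^4)(-1) = 32.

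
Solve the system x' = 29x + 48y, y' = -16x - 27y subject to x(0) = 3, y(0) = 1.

x(t) = 18e^(5t) - 15e^(-3t), y(t) = -9e^(5t) + 10e^(-3t)

Coefficient matrix A = [[29, 48], [-16, -27]].
Characteristic polynomial det(A - λI) = λ^2 - 2λ - 15 = 0.
Eigenvalues λ = -3, 5.
For λ=-3: (A-λI) row 1 is [32, 48], so an eigenvector is (3, -2).
For λ=5: (A-λI) row 1 is [24, 48], so an eigenvector is (-2, 1).
General solution: c_1e^(-3t)(3,-2) + c_2e^(5t)(-2,1).
Applying x(0)=3, y(0)=1 gives c_1=-5, c_2=-9.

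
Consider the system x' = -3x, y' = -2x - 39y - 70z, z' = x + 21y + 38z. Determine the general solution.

x(t) = K_1e^(-3t), y(t) = -2K_1e^(-3t) - 5K_2e^(3t) - 2K_3e^(-4t), z(t) = K_1e^(-3t) + 3K_2e^(3t) + K_3e^(-4t)

Coefficient matrix A = [[-3, 0, 0], [-2, -39, -70], [1, 21, 38]].
det(A - λI) = 0 gives eigenvalues λ = -3, 3, -4.
For λ=-3: eigenvector (1,-2,1).
For λ=3: eigenvector (0,-5,3).
For λ=-4: eigenvector (0,-2,1).
General solution: K_1e^(-3t)(1,-2,1) + K_2e^(3t)(0,-5,3) + K_3e^(-4t)(0,-2,1).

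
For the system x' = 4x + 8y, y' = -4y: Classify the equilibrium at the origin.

saddle

A = [[4,8],[0,-4]]; det(A-λI) = λ^2 - 16.
λ = 4, -4: opposite signs.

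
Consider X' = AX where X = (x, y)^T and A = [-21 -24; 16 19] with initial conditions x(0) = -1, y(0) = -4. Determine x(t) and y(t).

Coefficient matrix A = [[-21, -24], [16, 19]].
Characteristic polynomial det(A - λI) = λ^2 + 2λ - 15 = 0.
Eigenvalues λ = -5, 3.
For λ=-5: (A-λI) row 1 is [-16, -24], so an eigenvector is (-3, 2).
For λ=3: (A-λI) row 1 is [-24, -24], so an eigenvector is (-1, 1).
General solution: C_1e^(-5t)(-3,2) + C_2e^(3t)(-1,1).
Applying x(0)=-1, y(0)=-4 gives C_1=5, C_2=-14.

x(t) = 14e^(3t) - 15e^(-5t), y(t) = -14e^(3t) + 10e^(-5t)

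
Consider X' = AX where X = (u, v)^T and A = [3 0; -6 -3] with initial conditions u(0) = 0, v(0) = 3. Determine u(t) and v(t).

Coefficient matrix A = [[3, 0], [-6, -3]].
Characteristic polynomial det(A - λI) = λ^2 - 9 = 0.
Eigenvalues λ = 3, -3.
For λ=3: (A-λI) row 2 is [-6, -6], so an eigenvector is (1, -1).
For λ=-3: (A-λI) row 1 is [6, 0], so an eigenvector is (0, 1).
General solution: C_1e^(3t)(1,-1) + C_2e^(-3t)(0,1).
Applying u(0)=0, v(0)=3 gives C_1=0, C_2=3.

u(t) = 0, v(t) = 3e^(-3t)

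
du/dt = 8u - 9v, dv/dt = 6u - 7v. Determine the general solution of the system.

Coefficient matrix A = [[8, -9], [6, -7]].
Characteristic polynomial det(A - λI) = λ^2 - λ - 2 = 0.
Eigenvalues λ = -1, 2.
For λ=-1: (A-λI) row 1 is [9, -9], so an eigenvector is (-1, -1).
For λ=2: (A-λI) row 1 is [6, -9], so an eigenvector is (-3, -2).
General solution: C_1e^(-t)(-1,-1) + C_2e^(2t)(-3,-2).

u(t) = -C_1e^(-t) - 3C_2e^(2t), v(t) = -C_1e^(-t) - 2C_2e^(2t)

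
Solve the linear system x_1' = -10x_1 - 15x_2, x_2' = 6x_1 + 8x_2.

Coefficient matrix A = [[-10, -15], [6, 8]].
Characteristic polynomial det(A - λI) = λ^2 + 2λ + 10 = 0.
Eigenvalues λ = -1 ± 3i (complex conjugate pair).
For λ=-1+3i: an eigenvector is (-2,1) - i(1,-1) = (-2 - i, 1 + i).
A real fundamental pair from Re and Im of e^((-1+3i)t)v: X_1 = e^(-t)(cos(3t)·(-2,1) + sin(3t)·(1,-1)), X_2 = e^(-t)(sin(3t)·(-2,1) - cos(3t)·(1,-1)).
General solution: c_1X_1 + c_2X_2.

x_1(t) = c_1e^(-t)sin(3t) - 2c_1e^(-t)cos(3t) - 2c_2e^(-t)sin(3t) - c_2e^(-t)cos(3t), x_2(t) = -c_1e^(-t)sin(3t) + c_1e^(-t)cos(3t) + c_2e^(-t)sin(3t) + c_2e^(-t)cos(3t)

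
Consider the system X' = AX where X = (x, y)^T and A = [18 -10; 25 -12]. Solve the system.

x(t) = -C_1e^(3t)sin(5t) + C_1e^(3t)cos(5t) + C_2e^(3t)sin(5t) + C_2e^(3t)cos(5t), y(t) = -C_1e^(3t)sin(5t) + 2C_1e^(3t)cos(5t) + 2C_2e^(3t)sin(5t) + C_2e^(3t)cos(5t)

Coefficient matrix A = [[18, -10], [25, -12]].
Characteristic polynomial det(A - λI) = λ^2 - 6λ + 34 = 0.
Eigenvalues λ = 3 ± 5i (complex conjugate pair).
For λ=3+5i: an eigenvector is (1,2) - i(-1,-1) = (1 + i, 2 + i).
A real fundamental pair from Re and Im of e^((3+5i)t)v: X_1 = e^(3t)(cos(5t)·(1,2) + sin(5t)·(-1,-1)), X_2 = e^(3t)(sin(5t)·(1,2) - cos(5t)·(-1,-1)).
General solution: C_1X_1 + C_2X_2.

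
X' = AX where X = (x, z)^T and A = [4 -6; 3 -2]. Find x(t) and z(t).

Coefficient matrix A = [[4, -6], [3, -2]].
Characteristic polynomial det(A - λI) = λ^2 - 2λ + 10 = 0.
Eigenvalues λ = 1 ± 3i (complex conjugate pair).
For λ=1+3i: an eigenvector is (-1,-1) - i(1,0) = (-1 - i, -1).
A real fundamental pair from Re and Im of e^((1+3i)t)v: X_1 = e^(t)(cos(3t)·(-1,-1) + sin(3t)·(1,0)), X_2 = e^(t)(sin(3t)·(-1,-1) - cos(3t)·(1,0)).
General solution: C_1X_1 + C_2X_2.

x(t) = C_1e^(t)sin(3t) - C_1e^(t)cos(3t) - C_2e^(t)sin(3t) - C_2e^(t)cos(3t), z(t) = -C_1e^(t)cos(3t) - C_2e^(t)sin(3t)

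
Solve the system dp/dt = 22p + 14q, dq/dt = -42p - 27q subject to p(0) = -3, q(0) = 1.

Coefficient matrix A = [[22, 14], [-42, -27]].
Characteristic polynomial det(A - λI) = λ^2 + 5λ - 6 = 0.
Eigenvalues λ = 1, -6.
For λ=1: (A-λI) row 1 is [21, 14], so an eigenvector is (2, -3).
For λ=-6: (A-λI) row 1 is [28, 14], so an eigenvector is (1, -2).
General solution: c_1e^(t)(2,-3) + c_2e^(-6t)(1,-2).
Applying p(0)=-3, q(0)=1 gives c_1=-5, c_2=7.

p(t) = -10e^(t) + 7e^(-6t), q(t) = 15e^(t) - 14e^(-6t)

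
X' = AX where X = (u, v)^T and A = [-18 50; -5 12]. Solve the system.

Coefficient matrix A = [[-18, 50], [-5, 12]].
Characteristic polynomial det(A - λI) = λ^2 + 6λ + 34 = 0.
Eigenvalues λ = -3 ± 5i (complex conjugate pair).
For λ=-3+5i: an eigenvector is (3,1) - i(1,0) = (3 - i, 1).
A real fundamental pair from Re and Im of e^((-3+5i)t)v: X_1 = e^(-3t)(cos(5t)·(3,1) + sin(5t)·(1,0)), X_2 = e^(-3t)(sin(5t)·(3,1) - cos(5t)·(1,0)).
General solution: C_1X_1 + C_2X_2.

u(t) = C_1e^(-3t)sin(5t) + 3C_1e^(-3t)cos(5t) + 3C_2e^(-3t)sin(5t) - C_2e^(-3t)cos(5t), v(t) = C_1e^(-3t)cos(5t) + C_2e^(-3t)sin(5t)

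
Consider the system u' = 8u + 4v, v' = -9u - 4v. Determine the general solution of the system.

u(t) = 2c_1e^(2t) + 2c_2te^(2t) + c_2e^(2t), v(t) = -3c_1e^(2t) - 3c_2te^(2t) - c_2e^(2t)

Coefficient matrix A = [[8, 4], [-9, -4]].
Characteristic polynomial det(A - λI) = λ^2 - 4λ + 4 = 0.
Single eigenvalue λ = 2 with algebraic multiplicity 2.
Eigenvector v = (2,-3); generalized eigenvector w with (A-λI)w=v is (1,-1).
General solution: e^(2t)[c_1·v + c_2·(t·v + w)].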